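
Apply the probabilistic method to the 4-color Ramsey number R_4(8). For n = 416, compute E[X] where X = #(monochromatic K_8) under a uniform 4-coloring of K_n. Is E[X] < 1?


E[X] = C(416, 8) · 4^{1 − 28} = 20788229335792620 · 4^{−27} = 20788229335792620/18014398509481984.
As a reduced fraction: E[X] = 5197057333948155/4503599627370496 ≈ 1.1539785.
Is E[X] < 1? NO.
Since E[X] ≥ 1, the first-moment bound is inconclusive at n = 416; it does NOT by itself certify R_4(8) > 416.

E[X] = 5197057333948155/4503599627370496 ≈ 1.1539785; E[X] ≥ 1; first-moment method inconclusive here.


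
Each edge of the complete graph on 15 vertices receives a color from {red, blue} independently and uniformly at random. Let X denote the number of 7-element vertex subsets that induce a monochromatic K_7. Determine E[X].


Let X = Σ_S X_S over the C(15, 7) = 6435 subsets S of size 7, where X_S = 1 if the K_7 on S is monochromatic.
For a fixed S, the K_7 on S has C(7, 2) = 21 edges. P[all 21 edges red] = (1/2)^21, and likewise for blue, so P[monochromatic] = 2·(1/2)^21 = 2^{1 − 21} = 1/1048576.
By linearity of expectation: E[X] = C(15, 7) · 2^{1 − 21} = 6435 · 1/1048576 = 6435/1048576.
Numerically: E[X] ≈ 0.006137.

E[X] = C(15,7)·2^(1−C(7,2)) = 6435/1048576 ≈ 0.006137.


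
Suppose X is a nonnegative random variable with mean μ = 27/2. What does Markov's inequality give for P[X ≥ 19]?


μ = E[X] = 27/2, a = 19.
Markov: P[X ≥ 19] ≤ μ/a = (27/2)/19 = 27/38.
Numerically: ≈ 0.710526.
(Since a = 19 > μ = 13.500000, the bound 27/38 is < 1 and informative.)

P[X ≥ 19] ≤ 27/38 ≈ 0.710526.


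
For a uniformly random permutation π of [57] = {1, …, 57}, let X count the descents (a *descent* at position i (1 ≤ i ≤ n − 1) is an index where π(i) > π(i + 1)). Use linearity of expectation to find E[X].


Write X = Σ X_I over i = 1, …, 56, with X_I the indicator of one descent.
There are 56 indicators.
For each fixed i, the pair (π(i), π(i+1)) is a uniformly random ordered pair of distinct values from {1, …, 57}; by symmetry P[π(i) > π(i+1)] = 1/2.
By linearity: E[X] = 56 · (1/2) = (57 − 1) · (1/2) = 28 ≈ 28.000.

E[X] = 28 = 28.000.


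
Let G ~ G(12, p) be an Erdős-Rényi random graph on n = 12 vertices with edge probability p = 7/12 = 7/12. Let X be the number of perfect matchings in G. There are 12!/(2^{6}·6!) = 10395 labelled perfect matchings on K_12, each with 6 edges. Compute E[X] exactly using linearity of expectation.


K_12 has 12!/(2^{6}·6!) = 10395 labelled perfect matchings.
For each such perfect matching H, let X_H = 1 if all 6 edges of H are present in G. Then P[X_H = 1] = p^{6} = (7/12)^{6} = 117649/2985984.
By linearity: E[X] = Σ_H E[X_H] = 10395 · p^{6} = 10395 · 117649/2985984 = 45294865/110592.
Numerically: E[X] ≈ 409.6.

E[X] = 10395 · (7/12)^{6} = 45294865/110592 ≈ 409.6.


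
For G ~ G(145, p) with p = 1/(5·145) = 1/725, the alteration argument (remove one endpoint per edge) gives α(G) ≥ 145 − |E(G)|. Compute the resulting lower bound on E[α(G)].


E[|E(G)|] = C(145, 2)·p = 10440 · (1/725) = 72/5.
E[α(G)] ≥ n − E[|E(G)|] = 145 − 72/5 = 653/5.
Numerically: ≈ 130.600.
(This is only a lower bound; the true E[α(G)] may be larger.)

E[α(G)] ≥ 653/5 ≈ 130.600.


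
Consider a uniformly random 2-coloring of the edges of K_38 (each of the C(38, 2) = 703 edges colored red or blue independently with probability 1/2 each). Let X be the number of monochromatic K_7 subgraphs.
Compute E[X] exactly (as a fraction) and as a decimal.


Let X = Σ_S X_S over the C(38, 7) = 12620256 subsets S of size 7, where X_S = 1 if the K_7 on S is monochromatic.
For a fixed S, the K_7 on S has C(7, 2) = 21 edges. P[all 21 edges red] = (1/2)^21, and likewise for blue, so P[monochromatic] = 2·(1/2)^21 = 2^{1 − 21} = 1/1048576.
Summing: E[X] = C(38, 7) · 2^{1 − 21} = 12620256 · 1/1048576 = 394383/32768.
Numerically: E[X] ≈ 12.03561.

E[X] = C(38,7)·2^(1−C(7,2)) = 394383/32768 ≈ 12.03561.


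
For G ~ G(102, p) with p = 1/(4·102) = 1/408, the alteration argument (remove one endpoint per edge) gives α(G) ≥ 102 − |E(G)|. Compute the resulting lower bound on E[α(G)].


E[|E(G)|] = C(102, 2)·p = 5151 · (1/408) = 101/8.
E[α(G)] ≥ n − E[|E(G)|] = 102 − 101/8 = 715/8.
Numerically: ≈ 89.3750.
(This is only a lower bound; the true E[α(G)] may be larger.)

E[α(G)] ≥ 715/8 ≈ 89.3750.


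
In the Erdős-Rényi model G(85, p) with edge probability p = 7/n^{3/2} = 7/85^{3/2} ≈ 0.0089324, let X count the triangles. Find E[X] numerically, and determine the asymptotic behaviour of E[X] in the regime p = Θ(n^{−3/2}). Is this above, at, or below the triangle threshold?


Number of potential triangles: C(85, 3) = 98770.
Each occurs with probability p³ ≈ (0.0089324)³ ≈ 7.1270360e-07.
By linearity: E[X] = C(85, 3)·p³ ≈ 98770 · 7.1270360e-07 ≈ 0.07039.
Since α = 3/2 > 1, p = c/n^{3/2} = o(1/n) is below the triangle threshold p ~ 1/n. Asymptotically E[X] ~ (c³/6)·n^{3(1−α)} = (7³/6)·n^{-1.5} → 0, so by Markov's inequality G has no triangles w.h.p.

E[X] ≈ 0.07039; in regime p = Θ(1/n^{3/2}) E[X] tends to 0 (below the triangle threshold p ~ 1/n).


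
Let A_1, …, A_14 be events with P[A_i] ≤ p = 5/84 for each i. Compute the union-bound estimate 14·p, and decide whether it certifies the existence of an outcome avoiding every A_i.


Union bound: P[∪_{i=1}^{14} A_i] ≤ Σ_i P[A_i] ≤ 14·p = 14·(5/84) = 5/6.
Numerically: 5/6 ≈ 0.833.
Is 5/6 < 1? YES.
Since P[∪ A_i] ≤ 5/6 < 1, the complement has P[∩ A_i^c] ≥ 1 − 5/6 = 1/6 > 0, so some outcome avoids every A_i.

14·p = 5/6 ≈ 0.833; existence CERTIFIED by the union bound.


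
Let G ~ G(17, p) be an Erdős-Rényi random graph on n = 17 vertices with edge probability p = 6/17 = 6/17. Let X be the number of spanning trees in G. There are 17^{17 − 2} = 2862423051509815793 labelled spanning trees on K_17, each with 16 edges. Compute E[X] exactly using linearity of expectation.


K_17 has 17^{17 − 2} = 2862423051509815793 labelled spanning trees.
For each such spanning tree H, let X_H = 1 if all 16 edges of H are present in G. Then P[X_H = 1] = p^{16} = (6/17)^{16} = 2821109907456/48661191875666868481.
By linearity of expectation: E[X] = Σ_H E[X_H] = 2862423051509815793 · p^{16} = 2862423051509815793 · 2821109907456/48661191875666868481 = 2821109907456/17.
Numerically: E[X] ≈ 1.66e+11.

E[X] = 2862423051509815793 · (6/17)^{16} = 2821109907456/17 ≈ 1.66e+11.


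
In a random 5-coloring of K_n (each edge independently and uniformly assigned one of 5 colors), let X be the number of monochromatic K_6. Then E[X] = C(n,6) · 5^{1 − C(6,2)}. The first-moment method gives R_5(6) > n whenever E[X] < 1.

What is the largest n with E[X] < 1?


We need C(n, 6) · 5^{1 − 15} < 1, i.e. C(n, 6) < 5^{15 − 1} = 6103515625.
Check values of n near the boundary:
  n = 128: C(128, 6) = 5423611200; 5423611200 < 6103515625? YES
  n = 129: C(129, 6) = 5688177600; 5688177600 < 6103515625? YES
  n = 130: C(130, 6) = 5963412000; 5963412000 < 6103515625? YES
  n = 131: C(131, 6) = 6249655776; 6249655776 < 6103515625? NO
  n = 132: C(132, 6) = 6547258432; 6547258432 < 6103515625? NO
  n = 133: C(133, 6) = 6856577728; 6856577728 < 6103515625? NO
The largest n with C(n, 6) < 6103515625 is n = 130 (where E[X] = 47707296/48828125 ≈ 0.9770454). Hence R_5(6) > 130, i.e. R_5(6) ≥ 131.

Largest n = 130; hence R_5(6) > 130.


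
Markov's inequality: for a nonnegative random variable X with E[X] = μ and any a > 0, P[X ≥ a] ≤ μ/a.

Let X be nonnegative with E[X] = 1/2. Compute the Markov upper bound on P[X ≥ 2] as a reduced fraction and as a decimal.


μ = E[X] = 1/2, a = 2.
Markov: P[X ≥ 2] ≤ μ/a = (1/2)/2 = 1/4.
Numerically: ≈ 0.25000.
(Since a = 2 > μ = 0.50000, the bound 1/4 is < 1 and informative.)

P[X ≥ 2] ≤ 1/4 ≈ 0.25000.


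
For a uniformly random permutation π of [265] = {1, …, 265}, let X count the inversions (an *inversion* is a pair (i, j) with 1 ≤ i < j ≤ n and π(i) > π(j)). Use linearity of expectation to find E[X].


Write X = Σ X_I over the C(265, 2) = 34980 pairs i < j, with X_I the indicator of one inversion.
There are 34980 indicators.
For each fixed pair i < j, the values π(i) and π(j) are two distinct elements of {1, …, 265} in uniformly random order; by symmetry P[π(i) > π(j)] = 1/2.
By linearity: E[X] = 34980 · (1/2) = C(265, 2) · (1/2) = 34980/2 = 17490 ≈ 17490.000.

E[X] = 17490 = 17490.000.


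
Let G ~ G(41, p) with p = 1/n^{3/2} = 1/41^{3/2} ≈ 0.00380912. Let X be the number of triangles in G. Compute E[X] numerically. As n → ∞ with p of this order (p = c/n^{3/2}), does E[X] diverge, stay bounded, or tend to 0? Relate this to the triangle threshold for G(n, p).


Number of potential triangles: C(41, 3) = 10660.
Each occurs with probability p³ ≈ (0.00380912)³ ≈ 5.52678595e-08.
By linearity: E[X] = C(41, 3)·p³ ≈ 10660 · 5.52678595e-08 ≈ 0.000589.
Since α = 3/2 > 1, p = c/n^{3/2} = o(1/n) is below the triangle threshold p ~ 1/n. Asymptotically E[X] ~ (c³/6)·n^{3(1−α)} = (1³/6)·n^{-1.5} → 0, so by Markov's inequality G has no triangles w.h.p.

E[X] ≈ 0.000589; in regime p = Θ(1/n^{3/2}) E[X] tends to 0 (below the triangle threshold p ~ 1/n).


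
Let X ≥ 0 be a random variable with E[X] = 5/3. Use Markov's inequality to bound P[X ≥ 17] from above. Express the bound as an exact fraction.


μ = E[X] = 5/3, a = 17.
Markov: P[X ≥ 17] ≤ μ/a = (5/3)/17 = 5/51.
Numerically: ≈ 0.098039.
(Since a = 17 > μ = 1.666667, the bound 5/51 is < 1 and informative.)

P[X ≥ 17] ≤ 5/51 ≈ 0.098039.


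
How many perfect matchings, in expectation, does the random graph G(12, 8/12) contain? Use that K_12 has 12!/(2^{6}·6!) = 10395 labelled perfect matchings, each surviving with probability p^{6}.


K_12 has 12!/(2^{6}·6!) = 10395 labelled perfect matchings.
For each such perfect matching H, let X_H = 1 if all 6 edges of H are present in G. Then P[X_H = 1] = p^{6} = (2/3)^{6} = 64/729.
Summing the indicators: E[X] = Σ_H E[X_H] = 10395 · p^{6} = 10395 · 64/729 = 24640/27.
Numerically: E[X] ≈ 912.593.

E[X] = 10395 · (2/3)^{6} = 24640/27 ≈ 912.593.


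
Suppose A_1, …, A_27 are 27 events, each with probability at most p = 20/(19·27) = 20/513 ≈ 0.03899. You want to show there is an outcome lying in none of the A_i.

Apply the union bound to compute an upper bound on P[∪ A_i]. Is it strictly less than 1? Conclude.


Union bound: P[∪_{i=1}^{27} A_i] ≤ Σ_i P[A_i] ≤ 27·p = 27·(20/513) = 20/19.
Numerically: 20/19 ≈ 1.05263.
Is 20/19 < 1? NO.
Since the bound 20/19 is ≥ 1, the union bound is uninformative here; it does NOT by itself certify existence.

27·p = 20/19 ≈ 1.05263; existence NOT certified by the union bound.


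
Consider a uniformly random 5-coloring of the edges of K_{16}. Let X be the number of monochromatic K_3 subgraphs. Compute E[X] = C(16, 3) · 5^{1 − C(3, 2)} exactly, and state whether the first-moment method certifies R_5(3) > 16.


E[X] = C(16, 3) · 5^{1 − 3} = 560 · 5^{−2} = 560/25.
As a reduced fraction: E[X] = 112/5 ≈ 22.40000.
Is E[X] < 1? NO.
Since E[X] ≥ 1, the first-moment bound is inconclusive at n = 16; it does NOT by itself certify R_5(3) > 16.

E[X] = 112/5 ≈ 22.40000; E[X] ≥ 1; first-moment method inconclusive here.


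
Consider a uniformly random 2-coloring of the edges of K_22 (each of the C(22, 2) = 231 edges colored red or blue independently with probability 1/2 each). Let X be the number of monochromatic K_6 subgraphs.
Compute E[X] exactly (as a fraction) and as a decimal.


Let X = Σ_S X_S over the C(22, 6) = 74613 subsets S of size 6, where X_S = 1 if the K_6 on S is monochromatic.
For a fixed S, the K_6 on S has C(6, 2) = 15 edges. P[all 15 edges red] = (1/2)^15, and likewise for blue, so P[monochromatic] = 2·(1/2)^15 = 2^{1 − 15} = 1/16384.
Summing: E[X] = C(22, 6) · 2^{1 − 15} = 74613 · 1/16384 = 74613/16384.
Numerically: E[X] ≈ 4.5540.

E[X] = C(22,6)·2^(1−C(6,2)) = 74613/16384 ≈ 4.5540.


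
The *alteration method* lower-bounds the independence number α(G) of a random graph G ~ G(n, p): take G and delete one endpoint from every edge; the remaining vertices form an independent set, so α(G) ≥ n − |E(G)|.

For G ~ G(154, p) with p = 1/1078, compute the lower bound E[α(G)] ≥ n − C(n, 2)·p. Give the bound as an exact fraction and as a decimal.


E[|E(G)|] = C(154, 2)·p = 11781 · (1/1078) = 153/14.
E[α(G)] ≥ n − E[|E(G)|] = 154 − 153/14 = 2003/14.
Numerically: ≈ 143.071.
(This is only a lower bound; the true E[α(G)] may be larger.)

E[α(G)] ≥ 2003/14 ≈ 143.071.


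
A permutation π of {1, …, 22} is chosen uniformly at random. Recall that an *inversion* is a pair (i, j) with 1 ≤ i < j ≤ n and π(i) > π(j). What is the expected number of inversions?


Write X = Σ X_I over the C(22, 2) = 231 pairs i < j, with X_I the indicator of one inversion.
There are 231 indicators.
For each fixed pair i < j, the values π(i) and π(j) are two distinct elements of {1, …, 22} in uniformly random order; by symmetry P[π(i) > π(j)] = 1/2.
By linearity: E[X] = 231 · (1/2) = C(22, 2) · (1/2) = 231/2 = 231/2 ≈ 115.500.

E[X] = 231/2 = 115.500.


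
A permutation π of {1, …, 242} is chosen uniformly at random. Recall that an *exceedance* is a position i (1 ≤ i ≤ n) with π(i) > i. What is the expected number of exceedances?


Write X = Σ_{i=1}^{242} X_i, where X_i = 1_{π(i) > i}.
For each fixed i, π(i) is uniform over {1, …, 242} (marginal of a uniform permutation), so P[π(i) > i] = (n − i)/n. Summing: Σ_{i=1}^{242} (n − i)/n = (0 + 1 + … + 241)/242 = 242(242 − 1)/(2·242) = (242 − 1)/2.
Hence E[X] = Σ_{i=1}^{242} (242 − i)/242 = 241/2 ≈ 120.50000.

E[X] = 241/2 = 120.50000.


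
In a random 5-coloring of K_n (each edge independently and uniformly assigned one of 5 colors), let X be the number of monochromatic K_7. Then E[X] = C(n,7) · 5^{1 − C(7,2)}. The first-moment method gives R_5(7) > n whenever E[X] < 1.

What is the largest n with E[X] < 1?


We need C(n, 7) · 5^{1 − 21} < 1, i.e. C(n, 7) < 5^{21 − 1} = 95367431640625.
Check values of n near the boundary:
  n = 334: C(334, 7) = 86359460961576; 86359460961576 < 95367431640625? YES
  n = 335: C(335, 7) = 88202498238195; 88202498238195 < 95367431640625? YES
  n = 336: C(336, 7) = 90079147136880; 90079147136880 < 95367431640625? YES
  n = 337: C(337, 7) = 91989916924632; 91989916924632 < 95367431640625? YES
  n = 338: C(338, 7) = 93935323022736; 93935323022736 < 95367431640625? YES
  n = 339: C(339, 7) = 95915887062372; 95915887062372 < 95367431640625? NO
The largest n with C(n, 7) < 95367431640625 is n = 338 (where E[X] = 93935323022736/95367431640625 ≈ 0.9850). Hence R_5(7) > 338, i.e. R_5(7) ≥ 339.

Largest n = 338; hence R_5(7) > 338.


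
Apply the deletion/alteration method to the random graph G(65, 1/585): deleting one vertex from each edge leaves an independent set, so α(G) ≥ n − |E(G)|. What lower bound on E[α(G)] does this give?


E[|E(G)|] = C(65, 2)·p = 2080 · (1/585) = 32/9.
E[α(G)] ≥ n − E[|E(G)|] = 65 − 32/9 = 553/9.
Numerically: ≈ 61.44444.
(This is only a lower bound; the true E[α(G)] may be larger.)

E[α(G)] ≥ 553/9 ≈ 61.44444.


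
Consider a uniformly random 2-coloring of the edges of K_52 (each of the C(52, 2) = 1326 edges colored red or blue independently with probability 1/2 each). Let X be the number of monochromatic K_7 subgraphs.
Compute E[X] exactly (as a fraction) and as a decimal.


Let X = Σ_S X_S over the C(52, 7) = 133784560 subsets S of size 7, where X_S = 1 if the K_7 on S is monochromatic.
For a fixed S, the K_7 on S has C(7, 2) = 21 edges. P[all 21 edges red] = (1/2)^21, and likewise for blue, so P[monochromatic] = 2·(1/2)^21 = 2^{1 − 21} = 1/1048576.
Summing: E[X] = C(52, 7) · 2^{1 − 21} = 133784560 · 1/1048576 = 8361535/65536.
Numerically: E[X] ≈ 127.586899.

E[X] = C(52,7)·2^(1−C(7,2)) = 8361535/65536 ≈ 127.586899.


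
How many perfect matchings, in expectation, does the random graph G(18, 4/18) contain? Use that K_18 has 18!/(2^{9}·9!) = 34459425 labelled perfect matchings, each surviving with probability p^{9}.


K_18 has 18!/(2^{9}·9!) = 34459425 labelled perfect matchings.
For each such perfect matching H, let X_H = 1 if all 9 edges of H are present in G. Then P[X_H = 1] = p^{9} = (2/9)^{9} = 512/387420489.
By linearity of expectation: E[X] = Σ_H E[X_H] = 34459425 · p^{9} = 34459425 · 512/387420489 = 217817600/4782969.
Numerically: E[X] ≈ 45.5.

E[X] = 34459425 · (2/9)^{9} = 217817600/4782969 ≈ 45.5.


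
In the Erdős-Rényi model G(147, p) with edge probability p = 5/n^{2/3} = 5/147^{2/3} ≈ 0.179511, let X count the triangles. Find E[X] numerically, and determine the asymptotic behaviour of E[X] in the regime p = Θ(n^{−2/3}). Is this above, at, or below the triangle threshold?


Number of potential triangles: C(147, 3) = 518665.
Each occurs with probability p³ ≈ (0.179511)³ ≈ 5.78462678e-03.
By linearity: E[X] = C(147, 3)·p³ ≈ 518665 · 5.78462678e-03 ≈ 3000.283447.
Since α = 2/3 < 1, p = c/n^{2/3} ≫ 1/n is above the triangle threshold p ~ 1/n. Asymptotically E[X] ~ (c³/6)·n^{3(1−α)} = (5³/6)·n^{1} → ∞; triangles are abundant w.h.p.

E[X] ≈ 3000.283447; in regime p = Θ(1/n^{2/3}) E[X] diverges (above the triangle threshold p ~ 1/n).


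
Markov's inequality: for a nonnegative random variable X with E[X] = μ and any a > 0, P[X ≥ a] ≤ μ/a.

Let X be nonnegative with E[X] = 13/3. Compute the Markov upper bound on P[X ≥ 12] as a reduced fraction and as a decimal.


μ = E[X] = 13/3, a = 12.
Markov: P[X ≥ 12] ≤ μ/a = (13/3)/12 = 13/36.
Numerically: ≈ 0.361.
(Since a = 12 > μ = 4.333, the bound 13/36 is < 1 and informative.)

P[X ≥ 12] ≤ 13/36 ≈ 0.361.


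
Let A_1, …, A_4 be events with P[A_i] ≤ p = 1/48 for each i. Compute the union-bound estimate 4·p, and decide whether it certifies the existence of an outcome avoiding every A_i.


Union bound: P[∪_{i=1}^{4} A_i] ≤ Σ_i P[A_i] ≤ 4·p = 4·(1/48) = 1/12.
Numerically: 1/12 ≈ 0.0833.
Is 1/12 < 1? YES.
Since P[∪ A_i] ≤ 1/12 < 1, the complement has P[∩ A_i^c] ≥ 1 − 1/12 = 11/12 > 0, so some outcome avoids every A_i.

4·p = 1/12 ≈ 0.0833; existence CERTIFIED by the union bound.


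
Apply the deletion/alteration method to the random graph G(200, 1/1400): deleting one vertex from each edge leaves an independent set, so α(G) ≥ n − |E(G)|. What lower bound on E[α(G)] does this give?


E[|E(G)|] = C(200, 2)·p = 19900 · (1/1400) = 199/14.
E[α(G)] ≥ n − E[|E(G)|] = 200 − 199/14 = 2601/14.
Numerically: ≈ 185.78571.
(This is only a lower bound; the true E[α(G)] may be larger.)

E[α(G)] ≥ 2601/14 ≈ 185.78571.


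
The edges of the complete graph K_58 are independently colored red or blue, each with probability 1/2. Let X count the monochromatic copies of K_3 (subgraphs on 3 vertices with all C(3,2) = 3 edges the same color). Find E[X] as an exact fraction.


Let X = Σ_S X_S over the C(58, 3) = 30856 subsets S of size 3, where X_S = 1 if the K_3 on S is monochromatic.
For a fixed S, the K_3 on S has C(3, 2) = 3 edges. P[all 3 edges red] = (1/2)^3, and likewise for blue, so P[monochromatic] = 2·(1/2)^3 = 2^{1 − 3} = 1/4.
By linearity: E[X] = C(58, 3) · 2^{1 − 3} = 30856 · 1/4 = 7714.
Numerically: E[X] ≈ 7714.0000.

E[X] = C(58,3)·2^(1−C(3,2)) = 7714 ≈ 7714.0000.


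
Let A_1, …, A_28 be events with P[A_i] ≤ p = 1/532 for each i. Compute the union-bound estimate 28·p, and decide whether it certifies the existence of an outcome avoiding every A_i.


Union bound: P[∪_{i=1}^{28} A_i] ≤ Σ_i P[A_i] ≤ 28·p = 28·(1/532) = 1/19.
Numerically: 1/19 ≈ 0.05263.
Is 1/19 < 1? YES.
Since P[∪ A_i] ≤ 1/19 < 1, the complement has P[∩ A_i^c] ≥ 1 − 1/19 = 18/19 > 0, so some outcome avoids every A_i.

28·p = 1/19 ≈ 0.05263; existence CERTIFIED by the union bound.


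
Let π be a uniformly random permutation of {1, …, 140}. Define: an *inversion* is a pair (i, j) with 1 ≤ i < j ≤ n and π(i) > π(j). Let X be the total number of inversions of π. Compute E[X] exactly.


Write X = Σ X_I over the C(140, 2) = 9730 pairs i < j, with X_I the indicator of one inversion.
There are 9730 indicators.
For each fixed pair i < j, the values π(i) and π(j) are two distinct elements of {1, …, 140} in uniformly random order; by symmetry P[π(i) > π(j)] = 1/2.
By linearity: E[X] = 9730 · (1/2) = C(140, 2) · (1/2) = 9730/2 = 4865 ≈ 4865.00000.

E[X] = 4865 = 4865.00000.


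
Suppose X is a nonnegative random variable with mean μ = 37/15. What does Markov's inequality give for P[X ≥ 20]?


μ = E[X] = 37/15, a = 20.
Markov: P[X ≥ 20] ≤ μ/a = (37/15)/20 = 37/300.
Numerically: ≈ 0.123333.
(Since a = 20 > μ = 2.466667, the bound 37/300 is < 1 and informative.)

P[X ≥ 20] ≤ 37/300 ≈ 0.123333.


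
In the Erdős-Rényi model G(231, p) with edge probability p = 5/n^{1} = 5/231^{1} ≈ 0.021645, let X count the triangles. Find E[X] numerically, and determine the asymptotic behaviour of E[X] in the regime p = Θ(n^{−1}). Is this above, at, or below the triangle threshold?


Number of potential triangles: C(231, 3) = 2027795.
Each occurs with probability p³ ≈ (0.021645)³ ≈ 1.0140843e-05.
By linearity: E[X] = C(231, 3)·p³ ≈ 2027795 · 1.0140843e-05 ≈ 20.56355.
Here α = 1, so p = 5/n is exactly at the triangle threshold p ~ 1/n. Asymptotically E[X] → c³/6 = 5³/6 = 125/6 ≈ 20.83333, a bounded constant. In this regime the triangle count is asymptotically Poisson(c³/6).

E[X] ≈ 20.56355; in regime p = Θ(1/n^{1}) E[X] stays bounded (at the triangle threshold p ~ 1/n).


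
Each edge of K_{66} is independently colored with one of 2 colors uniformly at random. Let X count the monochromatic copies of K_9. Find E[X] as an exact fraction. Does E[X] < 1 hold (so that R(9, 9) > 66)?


E[X] = C(66, 9) · 2^{1 − 36} = 37014131440 · 2^{−35} = 37014131440/34359738368.
As a reduced fraction: E[X] = 2313383215/2147483648 ≈ 1.077.
Is E[X] < 1? NO.
Since E[X] ≥ 1, the first-moment bound is inconclusive at n = 66; it does NOT by itself certify R(9, 9) > 66.

E[X] = 2313383215/2147483648 ≈ 1.077; E[X] ≥ 1; first-moment method inconclusive here.


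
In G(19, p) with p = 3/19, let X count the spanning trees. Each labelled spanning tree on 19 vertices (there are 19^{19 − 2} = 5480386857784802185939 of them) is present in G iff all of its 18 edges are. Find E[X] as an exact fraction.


K_19 has 19^{19 − 2} = 5480386857784802185939 labelled spanning trees.
For each such spanning tree H, let X_H = 1 if all 18 edges of H are present in G. Then P[X_H = 1] = p^{18} = (3/19)^{18} = 387420489/104127350297911241532841.
By linearity of expectation: E[X] = Σ_H E[X_H] = 5480386857784802185939 · p^{18} = 5480386857784802185939 · 387420489/104127350297911241532841 = 387420489/19.
Numerically: E[X] ≈ 2.03906e+07.

E[X] = 5480386857784802185939 · (3/19)^{18} = 387420489/19 ≈ 2.03906e+07.


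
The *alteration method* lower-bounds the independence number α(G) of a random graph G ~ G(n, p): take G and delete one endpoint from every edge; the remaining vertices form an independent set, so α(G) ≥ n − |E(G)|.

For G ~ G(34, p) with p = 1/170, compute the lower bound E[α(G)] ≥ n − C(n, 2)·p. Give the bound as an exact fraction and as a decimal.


E[|E(G)|] = C(34, 2)·p = 561 · (1/170) = 33/10.
E[α(G)] ≥ n − E[|E(G)|] = 34 − 33/10 = 307/10.
Numerically: ≈ 30.700.
(This is only a lower bound; the true E[α(G)] may be larger.)

E[α(G)] ≥ 307/10 ≈ 30.700.


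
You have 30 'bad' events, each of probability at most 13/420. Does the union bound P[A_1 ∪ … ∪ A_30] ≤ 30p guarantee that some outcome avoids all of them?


Union bound: P[∪_{i=1}^{30} A_i] ≤ Σ_i P[A_i] ≤ 30·p = 30·(13/420) = 13/14.
Numerically: 13/14 ≈ 0.92857.
Is 13/14 < 1? YES.
Since P[∪ A_i] ≤ 13/14 < 1, the complement has P[∩ A_i^c] ≥ 1 − 13/14 = 1/14 > 0, so some outcome avoids every A_i.

30·p = 13/14 ≈ 0.92857; existence CERTIFIED by the union bound.


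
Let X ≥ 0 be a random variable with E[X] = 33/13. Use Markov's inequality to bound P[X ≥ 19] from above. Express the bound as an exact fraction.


μ = E[X] = 33/13, a = 19.
Markov: P[X ≥ 19] ≤ μ/a = (33/13)/19 = 33/247.
Numerically: ≈ 0.133603.
(Since a = 19 > μ = 2.538462, the bound 33/247 is < 1 and informative.)

P[X ≥ 19] ≤ 33/247 ≈ 0.133603.


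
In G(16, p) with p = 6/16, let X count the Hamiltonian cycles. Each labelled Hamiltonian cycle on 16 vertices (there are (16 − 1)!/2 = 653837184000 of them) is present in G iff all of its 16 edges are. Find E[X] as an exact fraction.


K_16 has (16 − 1)!/2 = 653837184000 labelled Hamiltonian cycles.
For each such Hamiltonian cycle H, let X_H = 1 if all 16 edges of H are present in G. Then P[X_H = 1] = p^{16} = (3/8)^{16} = 43046721/281474976710656.
By linearity of expectation: E[X] = Σ_H E[X_H] = 653837184000 · p^{16} = 653837184000 · 43046721/281474976710656 = 27485885585032875/274877906944.
Numerically: E[X] ≈ 99993.1.

E[X] = 653837184000 · (3/8)^{16} = 27485885585032875/274877906944 ≈ 99993.1.


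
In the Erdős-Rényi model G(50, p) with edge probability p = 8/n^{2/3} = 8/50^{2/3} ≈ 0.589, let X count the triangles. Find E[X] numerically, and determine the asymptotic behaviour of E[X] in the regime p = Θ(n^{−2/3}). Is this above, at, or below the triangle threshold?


Number of potential triangles: C(50, 3) = 19600.
Each occurs with probability p³ ≈ (0.589)³ ≈ 2.04800e-01.
By linearity: E[X] = C(50, 3)·p³ ≈ 19600 · 2.04800e-01 ≈ 4014.080.
Since α = 2/3 < 1, p = c/n^{2/3} ≫ 1/n is above the triangle threshold p ~ 1/n. Asymptotically E[X] ~ (c³/6)·n^{3(1−α)} = (8³/6)·n^{1} → ∞; triangles are abundant w.h.p.

E[X] ≈ 4014.080; in regime p = Θ(1/n^{2/3}) E[X] diverges (above the triangle threshold p ~ 1/n).


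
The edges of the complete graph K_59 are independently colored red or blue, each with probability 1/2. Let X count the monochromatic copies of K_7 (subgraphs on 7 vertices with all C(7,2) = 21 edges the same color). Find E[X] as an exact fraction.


Let X = Σ_S X_S over the C(59, 7) = 341149446 subsets S of size 7, where X_S = 1 if the K_7 on S is monochromatic.
For a fixed S, the K_7 on S has C(7, 2) = 21 edges. P[all 21 edges red] = (1/2)^21, and likewise for blue, so P[monochromatic] = 2·(1/2)^21 = 2^{1 − 21} = 1/1048576.
By linearity: E[X] = C(59, 7) · 2^{1 − 21} = 341149446 · 1/1048576 = 170574723/524288.
Numerically: E[X] ≈ 325.3455.

E[X] = C(59,7)·2^(1−C(7,2)) = 170574723/524288 ≈ 325.3455.


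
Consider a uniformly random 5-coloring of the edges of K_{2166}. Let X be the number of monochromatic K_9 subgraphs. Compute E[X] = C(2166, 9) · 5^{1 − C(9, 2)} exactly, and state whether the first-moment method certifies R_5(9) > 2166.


E[X] = C(2166, 9) · 5^{1 − 36} = 2844037944203015677277940 · 5^{−35} = 2844037944203015677277940/2910383045673370361328125.
As a reduced fraction: E[X] = 568807588840603135455588/582076609134674072265625 ≈ 0.977.
Is E[X] < 1? YES.
Since E[X] < 1, there exists a 5-coloring of K_{2166} with no monochromatic K_9; hence R_5(9) > 2166.

E[X] = 568807588840603135455588/582076609134674072265625 ≈ 0.977; E[X] < 1, so R_5(9) > 2166.


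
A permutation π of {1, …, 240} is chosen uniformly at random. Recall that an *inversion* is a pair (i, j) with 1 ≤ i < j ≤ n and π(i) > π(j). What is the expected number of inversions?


Write X = Σ X_I over the C(240, 2) = 28680 pairs i < j, with X_I the indicator of one inversion.
There are 28680 indicators.
For each fixed pair i < j, the values π(i) and π(j) are two distinct elements of {1, …, 240} in uniformly random order; by symmetry P[π(i) > π(j)] = 1/2.
By linearity: E[X] = 28680 · (1/2) = C(240, 2) · (1/2) = 28680/2 = 14340 ≈ 14340.000000.

E[X] = 14340 = 14340.000000.


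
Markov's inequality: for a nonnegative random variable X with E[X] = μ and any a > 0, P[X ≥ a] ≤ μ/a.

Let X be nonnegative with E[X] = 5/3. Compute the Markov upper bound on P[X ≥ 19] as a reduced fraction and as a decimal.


μ = E[X] = 5/3, a = 19.
Markov: P[X ≥ 19] ≤ μ/a = (5/3)/19 = 5/57.
Numerically: ≈ 0.08772.
(Since a = 19 > μ = 1.66667, the bound 5/57 is < 1 and informative.)

P[X ≥ 19] ≤ 5/57 ≈ 0.08772.


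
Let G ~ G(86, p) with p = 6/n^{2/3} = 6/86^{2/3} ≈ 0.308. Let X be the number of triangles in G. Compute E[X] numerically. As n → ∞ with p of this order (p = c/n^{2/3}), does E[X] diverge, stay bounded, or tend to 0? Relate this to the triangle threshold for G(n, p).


Number of potential triangles: C(86, 3) = 102340.
Each occurs with probability p³ ≈ (0.308)³ ≈ 2.920498e-02.
By linearity: E[X] = C(86, 3)·p³ ≈ 102340 · 2.920498e-02 ≈ 2988.8372.
Since α = 2/3 < 1, p = c/n^{2/3} ≫ 1/n is above the triangle threshold p ~ 1/n. Asymptotically E[X] ~ (c³/6)·n^{3(1−α)} = (6³/6)·n^{1} → ∞; triangles are abundant w.h.p.

E[X] ≈ 2988.8372; in regime p = Θ(1/n^{2/3}) E[X] diverges (above the triangle threshold p ~ 1/n).


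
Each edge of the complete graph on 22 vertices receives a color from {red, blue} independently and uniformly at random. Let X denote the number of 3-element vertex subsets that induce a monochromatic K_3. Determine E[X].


Let X = Σ_S X_S over the C(22, 3) = 1540 subsets S of size 3, where X_S = 1 if the K_3 on S is monochromatic.
For a fixed S, the K_3 on S has C(3, 2) = 3 edges. P[all 3 edges red] = (1/2)^3, and likewise for blue, so P[monochromatic] = 2·(1/2)^3 = 2^{1 − 3} = 1/4.
Summing: E[X] = C(22, 3) · 2^{1 − 3} = 1540 · 1/4 = 385.
Numerically: E[X] ≈ 385.00000.

E[X] = C(22,3)·2^(1−C(3,2)) = 385 ≈ 385.00000.


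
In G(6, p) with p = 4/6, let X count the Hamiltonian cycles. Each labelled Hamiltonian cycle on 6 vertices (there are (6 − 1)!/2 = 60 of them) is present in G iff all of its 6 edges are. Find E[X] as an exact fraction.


K_6 has (6 − 1)!/2 = 60 labelled Hamiltonian cycles.
For each such Hamiltonian cycle H, let X_H = 1 if all 6 edges of H are present in G. Then P[X_H = 1] = p^{6} = (2/3)^{6} = 64/729.
Summing the indicators: E[X] = Σ_H E[X_H] = 60 · p^{6} = 60 · 64/729 = 1280/243.
Numerically: E[X] ≈ 5.27.

E[X] = 60 · (2/3)^{6} = 1280/243 ≈ 5.27.


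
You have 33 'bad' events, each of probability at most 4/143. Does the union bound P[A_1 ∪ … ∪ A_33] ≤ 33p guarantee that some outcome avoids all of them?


Union bound: P[∪_{i=1}^{33} A_i] ≤ Σ_i P[A_i] ≤ 33·p = 33·(4/143) = 12/13.
Numerically: 12/13 ≈ 0.9231.
Is 12/13 < 1? YES.
Since P[∪ A_i] ≤ 12/13 < 1, the complement has P[∩ A_i^c] ≥ 1 − 12/13 = 1/13 > 0, so some outcome avoids every A_i.

33·p = 12/13 ≈ 0.9231; existence CERTIFIED by the union bound.


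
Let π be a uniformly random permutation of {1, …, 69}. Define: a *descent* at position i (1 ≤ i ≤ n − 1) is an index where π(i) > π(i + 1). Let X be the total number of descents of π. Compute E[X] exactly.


Write X = Σ X_I over i = 1, …, 68, with X_I the indicator of one descent.
There are 68 indicators.
For each fixed i, the pair (π(i), π(i+1)) is a uniformly random ordered pair of distinct values from {1, …, 69}; by symmetry P[π(i) > π(i+1)] = 1/2.
By linearity: E[X] = 68 · (1/2) = (69 − 1) · (1/2) = 34 ≈ 34.0000.

E[X] = 34 = 34.0000.


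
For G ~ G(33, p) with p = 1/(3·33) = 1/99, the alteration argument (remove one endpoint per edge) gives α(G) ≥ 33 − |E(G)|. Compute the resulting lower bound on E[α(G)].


E[|E(G)|] = C(33, 2)·p = 528 · (1/99) = 16/3.
E[α(G)] ≥ n − E[|E(G)|] = 33 − 16/3 = 83/3.
Numerically: ≈ 27.66667.
(This is only a lower bound; the true E[α(G)] may be larger.)

E[α(G)] ≥ 83/3 ≈ 27.66667.


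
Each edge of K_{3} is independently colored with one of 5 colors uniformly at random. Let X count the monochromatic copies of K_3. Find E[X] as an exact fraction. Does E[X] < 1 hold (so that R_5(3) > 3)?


E[X] = C(3, 3) · 5^{1 − 3} = 1 · 5^{−2} = 1/25.
As a reduced fraction: E[X] = 1/25 ≈ 0.0400.
Is E[X] < 1? YES.
Since E[X] < 1, there exists a 5-coloring of K_{3} with no monochromatic K_3; hence R_5(3) > 3.

E[X] = 1/25 ≈ 0.0400; E[X] < 1, so R_5(3) > 3.


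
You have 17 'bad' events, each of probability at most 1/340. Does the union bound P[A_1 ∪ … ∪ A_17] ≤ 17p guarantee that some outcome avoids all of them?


Union bound: P[∪_{i=1}^{17} A_i] ≤ Σ_i P[A_i] ≤ 17·p = 17·(1/340) = 1/20.
Numerically: 1/20 ≈ 0.050000.
Is 1/20 < 1? YES.
Since P[∪ A_i] ≤ 1/20 < 1, the complement has P[∩ A_i^c] ≥ 1 − 1/20 = 19/20 > 0, so some outcome avoids every A_i.

17·p = 1/20 ≈ 0.050000; existence CERTIFIED by the union bound.


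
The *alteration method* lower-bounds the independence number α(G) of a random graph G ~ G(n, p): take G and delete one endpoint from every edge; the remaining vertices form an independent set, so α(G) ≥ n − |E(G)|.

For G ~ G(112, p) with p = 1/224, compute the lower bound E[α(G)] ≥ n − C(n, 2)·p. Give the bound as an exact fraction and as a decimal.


E[|E(G)|] = C(112, 2)·p = 6216 · (1/224) = 111/4.
E[α(G)] ≥ n − E[|E(G)|] = 112 − 111/4 = 337/4.
Numerically: ≈ 84.25000.
(This is only a lower bound; the true E[α(G)] may be larger.)

E[α(G)] ≥ 337/4 ≈ 84.25000.


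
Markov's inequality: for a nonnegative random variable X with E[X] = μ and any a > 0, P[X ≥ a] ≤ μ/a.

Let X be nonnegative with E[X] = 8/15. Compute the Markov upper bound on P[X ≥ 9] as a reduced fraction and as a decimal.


μ = E[X] = 8/15, a = 9.
Markov: P[X ≥ 9] ≤ μ/a = (8/15)/9 = 8/135.
Numerically: ≈ 0.059259.
(Since a = 9 > μ = 0.533333, the bound 8/135 is < 1 and informative.)

P[X ≥ 9] ≤ 8/135 ≈ 0.059259.


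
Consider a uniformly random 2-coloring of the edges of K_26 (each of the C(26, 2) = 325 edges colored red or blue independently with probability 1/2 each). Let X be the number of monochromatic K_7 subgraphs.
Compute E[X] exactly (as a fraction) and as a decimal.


Let X = Σ_S X_S over the C(26, 7) = 657800 subsets S of size 7, where X_S = 1 if the K_7 on S is monochromatic.
For a fixed S, the K_7 on S has C(7, 2) = 21 edges. P[all 21 edges red] = (1/2)^21, and likewise for blue, so P[monochromatic] = 2·(1/2)^21 = 2^{1 − 21} = 1/1048576.
By linearity of expectation: E[X] = C(26, 7) · 2^{1 − 21} = 657800 · 1/1048576 = 82225/131072.
Numerically: E[X] ≈ 0.6273.

E[X] = C(26,7)·2^(1−C(7,2)) = 82225/131072 ≈ 0.6273.


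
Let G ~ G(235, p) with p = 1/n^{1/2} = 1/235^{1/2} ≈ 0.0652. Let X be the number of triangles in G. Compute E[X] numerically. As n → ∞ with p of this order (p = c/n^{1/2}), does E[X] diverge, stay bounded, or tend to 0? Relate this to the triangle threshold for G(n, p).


Number of potential triangles: C(235, 3) = 2135445.
Each occurs with probability p³ ≈ (0.0652)³ ≈ 2.77586e-04.
By linearity: E[X] = C(235, 3)·p³ ≈ 2135445 · 2.77586e-04 ≈ 592.771.
Since α = 1/2 < 1, p = c/n^{1/2} ≫ 1/n is above the triangle threshold p ~ 1/n. Asymptotically E[X] ~ (c³/6)·n^{3(1−α)} = (1³/6)·n^{1.5} → ∞; triangles are abundant w.h.p.

E[X] ≈ 592.771; in regime p = Θ(1/n^{1/2}) E[X] diverges (above the triangle threshold p ~ 1/n).


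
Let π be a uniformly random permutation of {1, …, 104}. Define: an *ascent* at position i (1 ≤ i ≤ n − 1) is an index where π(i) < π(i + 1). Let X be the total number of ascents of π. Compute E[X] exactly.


Write X = Σ X_I over i = 1, …, 103, with X_I the indicator of one ascent.
There are 103 indicators.
For each fixed i, the pair (π(i), π(i+1)) is a uniformly random ordered pair of distinct values from {1, …, 104}; by symmetry P[π(i) < π(i+1)] = 1/2.
By linearity: E[X] = 103 · (1/2) = (104 − 1) · (1/2) = 103/2 ≈ 51.500.

E[X] = 103/2 = 51.500.


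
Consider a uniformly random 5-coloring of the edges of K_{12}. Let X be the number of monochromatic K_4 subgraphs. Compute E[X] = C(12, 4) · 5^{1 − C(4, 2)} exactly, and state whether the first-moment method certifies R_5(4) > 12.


E[X] = C(12, 4) · 5^{1 − 6} = 495 · 5^{−5} = 495/3125.
As a reduced fraction: E[X] = 99/625 ≈ 0.158.
Is E[X] < 1? YES.
Since E[X] < 1, there exists a 5-coloring of K_{12} with no monochromatic K_4; hence R_5(4) > 12.

E[X] = 99/625 ≈ 0.158; E[X] < 1, so R_5(4) > 12.


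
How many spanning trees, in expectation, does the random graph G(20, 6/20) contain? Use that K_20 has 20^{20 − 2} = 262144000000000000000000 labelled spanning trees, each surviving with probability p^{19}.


K_20 has 20^{20 − 2} = 262144000000000000000000 labelled spanning trees.
For each such spanning tree H, let X_H = 1 if all 19 edges of H are present in G. Then P[X_H = 1] = p^{19} = (3/10)^{19} = 1162261467/10000000000000000000.
By linearity: E[X] = Σ_H E[X_H] = 262144000000000000000000 · p^{19} = 262144000000000000000000 · 1162261467/10000000000000000000 = 152339935002624/5.
Numerically: E[X] ≈ 3.0468e+13.

E[X] = 262144000000000000000000 · (3/10)^{19} = 152339935002624/5 ≈ 3.0468e+13.


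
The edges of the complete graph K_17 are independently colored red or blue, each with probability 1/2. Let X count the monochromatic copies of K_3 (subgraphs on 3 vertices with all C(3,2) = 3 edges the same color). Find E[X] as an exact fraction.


Let X = Σ_S X_S over the C(17, 3) = 680 subsets S of size 3, where X_S = 1 if the K_3 on S is monochromatic.
For a fixed S, the K_3 on S has C(3, 2) = 3 edges. P[all 3 edges red] = (1/2)^3, and likewise for blue, so P[monochromatic] = 2·(1/2)^3 = 2^{1 − 3} = 1/4.
By linearity: E[X] = C(17, 3) · 2^{1 − 3} = 680 · 1/4 = 170.
Numerically: E[X] ≈ 170.00000.

E[X] = C(17,3)·2^(1−C(3,2)) = 170 ≈ 170.00000.


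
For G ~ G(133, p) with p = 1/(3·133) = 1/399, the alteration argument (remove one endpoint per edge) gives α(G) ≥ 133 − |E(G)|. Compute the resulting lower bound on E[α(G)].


E[|E(G)|] = C(133, 2)·p = 8778 · (1/399) = 22.
E[α(G)] ≥ n − E[|E(G)|] = 133 − 22 = 111.
Numerically: ≈ 111.000000.
(This is only a lower bound; the true E[α(G)] may be larger.)

E[α(G)] ≥ 111 ≈ 111.000000.


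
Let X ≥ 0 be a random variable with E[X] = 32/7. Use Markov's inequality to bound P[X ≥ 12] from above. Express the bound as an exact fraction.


μ = E[X] = 32/7, a = 12.
Markov: P[X ≥ 12] ≤ μ/a = (32/7)/12 = 8/21.
Numerically: ≈ 0.380952.
(Since a = 12 > μ = 4.571429, the bound 8/21 is < 1 and informative.)

P[X ≥ 12] ≤ 8/21 ≈ 0.380952.


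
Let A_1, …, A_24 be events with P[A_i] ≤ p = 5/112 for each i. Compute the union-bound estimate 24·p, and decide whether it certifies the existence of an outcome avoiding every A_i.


Union bound: P[∪_{i=1}^{24} A_i] ≤ Σ_i P[A_i] ≤ 24·p = 24·(5/112) = 15/14.
Numerically: 15/14 ≈ 1.0714286.
Is 15/14 < 1? NO.
Since the bound 15/14 is ≥ 1, the union bound is uninformative here; it does NOT by itself certify existence.

24·p = 15/14 ≈ 1.0714286; existence NOT certified by the union bound.


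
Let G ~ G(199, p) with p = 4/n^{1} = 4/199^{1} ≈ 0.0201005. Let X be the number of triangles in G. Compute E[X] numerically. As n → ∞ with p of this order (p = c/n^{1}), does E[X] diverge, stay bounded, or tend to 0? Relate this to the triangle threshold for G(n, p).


Number of potential triangles: C(199, 3) = 1293699.
Each occurs with probability p³ ≈ (0.0201005)³ ≈ 8.12121008e-06.
By linearity: E[X] = C(199, 3)·p³ ≈ 1293699 · 8.12121008e-06 ≈ 10.506401.
Here α = 1, so p = 4/n is exactly at the triangle threshold p ~ 1/n. Asymptotically E[X] → c³/6 = 4³/6 = 32/3 ≈ 10.666667, a bounded constant. In this regime the triangle count is asymptotically Poisson(c³/6).

E[X] ≈ 10.506401; in regime p = Θ(1/n^{1}) E[X] stays bounded (at the triangle threshold p ~ 1/n).
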